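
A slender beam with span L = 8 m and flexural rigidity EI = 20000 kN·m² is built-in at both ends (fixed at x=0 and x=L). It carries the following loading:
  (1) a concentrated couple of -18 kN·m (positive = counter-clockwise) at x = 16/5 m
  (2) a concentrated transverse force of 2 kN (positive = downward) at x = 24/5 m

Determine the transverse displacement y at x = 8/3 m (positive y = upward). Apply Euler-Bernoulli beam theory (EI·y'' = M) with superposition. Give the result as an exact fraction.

y(8/3) = -1834/6328125 m

Load 1 — applied couple M₀=-18 kN·m at a=16/5 m (b=L-a=24/5):
  y_1 = (R_Ax³/6 - M_Ax²/2)/EI  [x≤a] with R_A=-81/25, M_A=-54/25 = ((-81/25)·(8/3)³/6 - (-54/25)·(8/3)²/2)/20000 = -2/15625 m
Load 2 — point force P=2 kN at a=24/5 m (b=L-a=16/5):
  y_2 = -Pb²x²(3aL-(3a+b)x)/(6L³EI)  [x≤a] = -2·(16/5)²·(8/3)²·(3·(24/5)·8-(3·(24/5)+(16/5))·(8/3))/(6·8³·20000) = -1024/6328125 m
Superposition: y = Σ y_i = -1834/6328125 m ≈ -0.000290 m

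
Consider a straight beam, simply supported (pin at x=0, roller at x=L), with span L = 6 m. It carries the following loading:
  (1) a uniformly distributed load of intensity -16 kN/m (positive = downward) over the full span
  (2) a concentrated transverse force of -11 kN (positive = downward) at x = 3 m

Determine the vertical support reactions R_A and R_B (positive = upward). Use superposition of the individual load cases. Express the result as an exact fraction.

R_A = -107/2 kN, R_B = -107/2 kN

Load 1 — uniform load w=-16 kN/m over full span:
  R_A = wL/2 = (-16)·6/2 = -48 kN
  R_B = wL/2 = (-16)·6/2 = -48 kN
Load 2 — point force P=-11 kN at a=3 m (b=L-a=3):
  R_A = Pb/L = (-11)·3/6 = -11/2 kN
  R_B = Pa/L = (-11)·3/6 = -11/2 kN
Superposition: R_A = -107/2 kN, R_B = -107/2 kN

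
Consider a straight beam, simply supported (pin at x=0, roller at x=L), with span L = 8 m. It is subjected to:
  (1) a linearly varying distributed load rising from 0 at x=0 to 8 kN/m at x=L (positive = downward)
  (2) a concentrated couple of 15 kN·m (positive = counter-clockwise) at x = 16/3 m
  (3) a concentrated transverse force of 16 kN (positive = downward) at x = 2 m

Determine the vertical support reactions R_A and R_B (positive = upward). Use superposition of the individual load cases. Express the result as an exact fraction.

Load 1 — triangular load w₀=8 kN/m (0→w₀ over full span):
  R_A = w₀L/6 = 8·8/6 = 32/3 kN
  R_B = w₀L/3 = 8·8/3 = 64/3 kN
Load 2 — applied couple M₀=15 kN·m at a=16/3 m (b=L-a=8/3):
  R_A = M₀/L = 15/8 kN
  R_B = -M₀/L = -15/8 kN
Load 3 — point force P=16 kN at a=2 m (b=L-a=6):
  R_A = Pb/L = 16·6/8 = 12 kN
  R_B = Pa/L = 16·2/8 = 4 kN
Superposition: R_A = 589/24 kN, R_B = 563/24 kN

R_A = 589/24 kN, R_B = 563/24 kN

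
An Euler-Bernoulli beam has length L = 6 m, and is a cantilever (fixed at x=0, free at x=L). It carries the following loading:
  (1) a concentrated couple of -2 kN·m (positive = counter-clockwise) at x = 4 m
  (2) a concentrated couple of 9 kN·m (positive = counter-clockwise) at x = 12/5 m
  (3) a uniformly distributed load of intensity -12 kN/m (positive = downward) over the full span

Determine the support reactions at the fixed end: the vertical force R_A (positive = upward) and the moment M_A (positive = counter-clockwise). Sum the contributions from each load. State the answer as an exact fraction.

Load 1 — applied couple M₀=-2 kN·m at a=4 m (b=L-a=2):
  R_A = 0 kN
  M_A = -M₀ = -(-2) = 2 kN·m
Load 2 — applied couple M₀=9 kN·m at a=12/5 m (b=L-a=18/5):
  R_A = 0 kN
  M_A = -M₀ = -9 kN·m
Load 3 — uniform load w=-12 kN/m over full span:
  R_A = wL = (-12)·6 = -72 kN
  M_A = wL²/2 = (-12)·6²/2 = -216 kN·m
Superposition: R_A = -72 kN, M_A = -223 kN·m

R_A = -72 kN, M_A = -223 kN·m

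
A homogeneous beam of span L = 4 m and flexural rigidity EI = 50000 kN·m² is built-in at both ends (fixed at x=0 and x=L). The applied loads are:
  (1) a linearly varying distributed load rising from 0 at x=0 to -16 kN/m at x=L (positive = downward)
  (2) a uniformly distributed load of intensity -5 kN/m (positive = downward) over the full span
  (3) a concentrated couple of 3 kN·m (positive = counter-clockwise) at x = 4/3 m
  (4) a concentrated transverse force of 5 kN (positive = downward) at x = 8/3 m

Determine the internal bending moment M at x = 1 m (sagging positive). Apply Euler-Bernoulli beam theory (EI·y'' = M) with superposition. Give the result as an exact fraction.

M(1) = -113/270 kN·m

Load 1 — triangular load w₀=-16 kN/m (0→w₀ over full span):
  M_1 = 3w₀Lx/20 - w₀L²/30 - w₀x³/(6L) = 3·(-16)·4·1/20 - (-16)·4²/30 - (-16)·1³/(6·4) = -2/5 kN·m
Load 2 — uniform load w=-5 kN/m over full span:
  M_2 = wLx/2 - wL²/12 - wx²/2 = (-5)·4·1/2 - (-5)·4²/12 - (-5)·1²/2 = -5/6 kN·m
Load 3 — applied couple M₀=3 kN·m at a=4/3 m (b=L-a=8/3):
  M_3 = R_Ax - M_A  [x≤a] with R_A=1, M_A=0 = 1·1 - 0 = 1 kN·m
Load 4 — point force P=5 kN at a=8/3 m (b=L-a=4/3):
  M_4 = Pb²(3a+b)x/L³ - Pab²/L²  [x≤a] = 5·(4/3)²·(3·(8/3)+(4/3))·1/4³ - 5·(8/3)·(4/3)²/4² = -5/27 kN·m
Superposition: M = Σ M_i = -113/270 kN·m ≈ -0.418519 kN·m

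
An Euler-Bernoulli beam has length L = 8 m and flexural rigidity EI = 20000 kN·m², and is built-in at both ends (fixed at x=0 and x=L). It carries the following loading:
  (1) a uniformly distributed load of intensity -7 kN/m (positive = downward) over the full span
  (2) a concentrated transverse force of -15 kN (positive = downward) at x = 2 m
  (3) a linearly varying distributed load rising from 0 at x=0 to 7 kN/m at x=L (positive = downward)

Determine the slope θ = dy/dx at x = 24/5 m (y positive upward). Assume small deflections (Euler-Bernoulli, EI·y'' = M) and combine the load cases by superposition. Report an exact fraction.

θ(24/5) = -4563/6250000 rad

Load 1 — uniform load w=-7 kN/m over full span:
  θ_1 = -wx(L-x)(L-2x)/(12EI) = -(-7)·(24/5)·(8-(24/5))·(8-2·(24/5))/(12·20000) = -56/78125 rad
Load 2 — point force P=-15 kN at a=2 m (b=L-a=6):
  θ_2 = Pa²(L-x)(2bL-(3b+a)(L-x))/(2L³EI)  [x>a] = (-15)·2²·(8-(24/5))·(2·6·8-(3·6+2)·(8-(24/5)))/(2·8³·20000) = -3/10000 rad
Load 3 — triangular load w₀=7 kN/m (0→w₀ over full span):
  θ_3 = -w₀(2x(L-x)(L-2x)(x+2L)+x²(L-x)²)/(120LEI) = -7·(2·(24/5)·(8-(24/5))·(8-2·(24/5))·((24/5)+2·8)+(24/5)²·(8-(24/5))²)/(120·8·20000) = 112/390625 rad
Superposition: θ = Σ θ_i = -4563/6250000 rad ≈ -0.000730 rad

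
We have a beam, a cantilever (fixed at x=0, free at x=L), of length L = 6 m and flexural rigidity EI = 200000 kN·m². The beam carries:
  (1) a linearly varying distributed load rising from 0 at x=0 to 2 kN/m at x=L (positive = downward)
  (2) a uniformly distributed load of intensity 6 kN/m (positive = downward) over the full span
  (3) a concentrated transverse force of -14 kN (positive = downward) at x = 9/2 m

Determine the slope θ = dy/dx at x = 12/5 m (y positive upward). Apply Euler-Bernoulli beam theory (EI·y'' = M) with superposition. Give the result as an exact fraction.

Load 1 — triangular load w₀=2 kN/m (0→w₀ over full span):
  θ_1 = (w₀Lx²/4-w₀L²x/3-w₀x⁴/(24L))/EI = (2·6·(12/5)²/4-2·6²·(12/5)/3-2·(12/5)⁴/(24·6))/200000 = -1593/7812500 rad
Load 2 — uniform load w=6 kN/m over full span:
  θ_2 = -wx(x²-3Lx+3L²)/(6EI) = -6·(12/5)·((12/5)²-3·6·(12/5)+3·6²)/(6·200000) = -1323/1562500 rad
Load 3 — point force P=-14 kN at a=9/2 m (b=L-a=3/2):
  θ_3 = -Px(2a-x)/(2EI)  [x≤a] = -(-14)·(12/5)·(2·(9/2)-(12/5))/(2·200000) = 693/1250000 rad
Superposition: θ = Σ θ_i = -15507/31250000 rad ≈ -0.000496 rad

θ(12/5) = -15507/31250000 rad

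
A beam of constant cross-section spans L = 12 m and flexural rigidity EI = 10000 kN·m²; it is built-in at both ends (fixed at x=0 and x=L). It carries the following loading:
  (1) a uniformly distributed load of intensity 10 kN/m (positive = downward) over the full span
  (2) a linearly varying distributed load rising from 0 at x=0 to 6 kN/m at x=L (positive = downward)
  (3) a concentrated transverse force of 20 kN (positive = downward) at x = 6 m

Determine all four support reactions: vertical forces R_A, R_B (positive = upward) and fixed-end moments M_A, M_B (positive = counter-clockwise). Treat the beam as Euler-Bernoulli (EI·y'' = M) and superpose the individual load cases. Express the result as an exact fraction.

R_A = 404/5 kN, M_A = 894/5 kN·m, R_B = 476/5 kN, M_B = -966/5 kN·m

Load 1 — uniform load w=10 kN/m over full span:
  R_A = wL/2 = 10·12/2 = 60 kN
  M_A = wL²/12 = 10·12²/12 = 120 kN·m
  R_B = wL/2 = 10·12/2 = 60 kN
  M_B = -wL²/12 = -10·12²/12 = -120 kN·m
Load 2 — triangular load w₀=6 kN/m (0→w₀ over full span):
  R_A = 3w₀L/20 = 3·6·12/20 = 54/5 kN
  M_A = w₀L²/30 = 6·12²/30 = 144/5 kN·m
  R_B = 7w₀L/20 = 7·6·12/20 = 126/5 kN
  M_B = -w₀L²/20 = -6·12²/20 = -216/5 kN·m
Load 3 — point force P=20 kN at a=6 m (b=L-a=6):
  R_A = Pb²(3a+b)/L³ = 20·6²·(3·6+6)/12³ = 10 kN
  M_A = Pab²/L² = 20·6·6²/12² = 30 kN·m
  R_B = Pa²(a+3b)/L³ = 20·6²·(6+3·6)/12³ = 10 kN
  M_B = -Pa²b/L² = -20·6²·6/12² = -30 kN·m
Superposition: R_A = 404/5 kN, M_A = 894/5 kN·m, R_B = 476/5 kN, M_B = -966/5 kN·m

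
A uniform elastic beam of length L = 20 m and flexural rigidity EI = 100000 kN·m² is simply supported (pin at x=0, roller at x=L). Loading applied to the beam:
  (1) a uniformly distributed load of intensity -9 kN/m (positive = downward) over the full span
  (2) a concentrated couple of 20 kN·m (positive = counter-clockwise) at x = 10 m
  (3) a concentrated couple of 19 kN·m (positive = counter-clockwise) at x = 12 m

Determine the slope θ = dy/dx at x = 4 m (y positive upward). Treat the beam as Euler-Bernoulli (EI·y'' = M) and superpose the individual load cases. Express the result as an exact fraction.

θ(4) = 1171/50000 rad

Load 1 — uniform load w=-9 kN/m over full span:
  θ_1 = -w(L³-6Lx²+4x³)/(24EI) = -(-9)·(20³-6·20·4²+4·4³)/(24·100000) = 297/12500 rad
Load 2 — applied couple M₀=20 kN·m at a=10 m (b=L-a=10):
  θ_2 = (M₀x²/(2L)+C₁)/EI  [x≤a] with C₁=M₀(3b²-L²)/(6L)=-50/3 = (20·4²/(2·20)+(-50/3))/100000 = -13/150000 rad
Load 3 — applied couple M₀=19 kN·m at a=12 m (b=L-a=8):
  θ_3 = (M₀x²/(2L)+C₁)/EI  [x≤a] with C₁=M₀(3b²-L²)/(6L)=-494/15 = (19·4²/(2·20)+(-494/15))/100000 = -19/75000 rad
Superposition: θ = Σ θ_i = 1171/50000 rad ≈ 0.023420 rad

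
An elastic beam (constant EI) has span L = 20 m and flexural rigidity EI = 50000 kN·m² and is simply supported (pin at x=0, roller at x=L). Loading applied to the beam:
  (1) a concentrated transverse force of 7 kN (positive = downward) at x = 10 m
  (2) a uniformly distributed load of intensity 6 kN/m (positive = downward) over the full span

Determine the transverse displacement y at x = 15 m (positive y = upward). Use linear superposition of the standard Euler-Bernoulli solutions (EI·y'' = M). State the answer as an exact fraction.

Load 1 — point force P=7 kN at a=10 m (b=L-a=10):
  y_1 = -Pa(L-x)(2Lx-a²-x²)/(6LEI)  [x>a] = -7·10·(20-15)·(2·20·15-10²-15²)/(6·20·50000) = -77/4800 m
Load 2 — uniform load w=6 kN/m over full span:
  y_2 = -wx(L³-2Lx²+x³)/(24EI) = -6·15·(20³-2·20·15²+15³)/(24·50000) = -57/320 m
Superposition: y = Σ y_i = -233/1200 m ≈ -0.194167 m

y(15) = -233/1200 m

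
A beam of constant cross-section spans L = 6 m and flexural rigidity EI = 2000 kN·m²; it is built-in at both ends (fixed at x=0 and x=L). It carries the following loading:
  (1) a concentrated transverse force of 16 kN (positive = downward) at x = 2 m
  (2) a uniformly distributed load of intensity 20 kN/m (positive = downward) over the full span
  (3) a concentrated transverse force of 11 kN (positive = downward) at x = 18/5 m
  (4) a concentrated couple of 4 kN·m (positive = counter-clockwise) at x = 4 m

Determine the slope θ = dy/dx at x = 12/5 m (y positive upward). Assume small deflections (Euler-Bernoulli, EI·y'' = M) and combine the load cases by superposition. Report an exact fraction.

Load 1 — point force P=16 kN at a=2 m (b=L-a=4):
  θ_1 = Pa²(L-x)(2bL-(3b+a)(L-x))/(2L³EI)  [x>a] = 16·2²·(6-(12/5))·(2·4·6-(3·4+2)·(6-(12/5)))/(2·6³·2000) = -2/3125 rad
Load 2 — uniform load w=20 kN/m over full span:
  θ_2 = -wx(L-x)(L-2x)/(12EI) = -20·(12/5)·(6-(12/5))·(6-2·(12/5))/(12·2000) = -27/3125 rad
Load 3 — point force P=11 kN at a=18/5 m (b=L-a=12/5):
  θ_3 = -Pb²x(2aL-(3a+b)x)/(2L³EI)  [x≤a] = -11·(12/5)²·(12/5)·(2·(18/5)·6-(3·(18/5)+(12/5))·(12/5))/(2·6³·2000) = -792/390625 rad
Load 4 — applied couple M₀=4 kN·m at a=4 m (b=L-a=2):
  θ_4 = (R_Ax²/2 - M_Ax)/EI  [x≤a] with R_A=8/9, M_A=4/3 = ((8/9)·(12/5)²/2 - (4/3)·(12/5))/2000 = -1/3125 rad
Superposition: θ = Σ θ_i = -4542/390625 rad ≈ -0.011628 rad

θ(12/5) = -4542/390625 rad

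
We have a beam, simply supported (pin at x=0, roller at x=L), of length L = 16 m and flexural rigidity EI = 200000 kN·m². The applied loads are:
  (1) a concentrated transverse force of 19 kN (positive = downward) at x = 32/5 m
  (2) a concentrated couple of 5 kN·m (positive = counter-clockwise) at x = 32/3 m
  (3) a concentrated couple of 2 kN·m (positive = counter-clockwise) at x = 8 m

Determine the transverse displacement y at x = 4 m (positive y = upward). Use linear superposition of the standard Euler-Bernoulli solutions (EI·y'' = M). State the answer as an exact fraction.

y(4) = -652391/112500000 m

Load 1 — point force P=19 kN at a=32/5 m (b=L-a=48/5):
  y_1 = -Pbx(L²-b²-x²)/(6LEI)  [x≤a] = -19·(48/5)·4·(16²-(48/5)²-4²)/(6·16·200000) = -4389/781250 m
Load 2 — applied couple M₀=5 kN·m at a=32/3 m (b=L-a=16/3):
  y_2 = (M₀x³/(6L)+C₁x)/EI  [x≤a] with C₁=M₀(3b²-L²)/(6L)=-80/9 = (5·4³/(6·16)+(-80/9)·4)/200000 = -29/180000 m
Load 3 — applied couple M₀=2 kN·m at a=8 m (b=L-a=8):
  y_3 = (M₀x³/(6L)+C₁x)/EI  [x≤a] with C₁=M₀(3b²-L²)/(6L)=-4/3 = (2·4³/(6·16)+(-4/3)·4)/200000 = -1/50000 m
Superposition: y = Σ y_i = -652391/112500000 m ≈ -0.005799 m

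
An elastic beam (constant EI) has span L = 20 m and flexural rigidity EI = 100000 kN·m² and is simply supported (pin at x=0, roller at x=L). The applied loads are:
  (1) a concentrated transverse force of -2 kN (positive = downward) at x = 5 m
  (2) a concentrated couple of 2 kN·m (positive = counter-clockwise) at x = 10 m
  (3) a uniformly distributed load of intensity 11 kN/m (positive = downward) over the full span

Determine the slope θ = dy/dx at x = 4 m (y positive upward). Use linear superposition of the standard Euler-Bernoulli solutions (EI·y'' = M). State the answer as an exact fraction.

θ(4) = -172387/6000000 rad

Load 1 — point force P=-2 kN at a=5 m (b=L-a=15):
  θ_1 = -Pb(L²-b²-3x²)/(6LEI)  [x≤a] = -(-2)·15·(20²-15²-3·4²)/(6·20·100000) = 127/400000 rad
Load 2 — applied couple M₀=2 kN·m at a=10 m (b=L-a=10):
  θ_2 = (M₀x²/(2L)+C₁)/EI  [x≤a] with C₁=M₀(3b²-L²)/(6L)=-5/3 = (2·4²/(2·20)+(-5/3))/100000 = -13/1500000 rad
Load 3 — uniform load w=11 kN/m over full span:
  θ_3 = -w(L³-6Lx²+4x³)/(24EI) = -11·(20³-6·20·4²+4·4³)/(24·100000) = -363/12500 rad
Superposition: θ = Σ θ_i = -172387/6000000 rad ≈ -0.028731 rad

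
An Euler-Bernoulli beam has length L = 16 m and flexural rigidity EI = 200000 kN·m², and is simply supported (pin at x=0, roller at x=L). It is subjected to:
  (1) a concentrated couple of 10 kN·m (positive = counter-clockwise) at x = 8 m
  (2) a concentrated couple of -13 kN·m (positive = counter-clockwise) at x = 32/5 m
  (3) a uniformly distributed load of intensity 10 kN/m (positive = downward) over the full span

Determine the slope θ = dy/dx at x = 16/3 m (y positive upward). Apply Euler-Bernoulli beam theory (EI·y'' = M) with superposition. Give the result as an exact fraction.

θ(16/3) = -422129/101250000 rad

Load 1 — applied couple M₀=10 kN·m at a=8 m (b=L-a=8):
  θ_1 = (M₀x²/(2L)+C₁)/EI  [x≤a] with C₁=M₀(3b²-L²)/(6L)=-20/3 = (10·(16/3)²/(2·16)+(-20/3))/200000 = 1/90000 rad
Load 2 — applied couple M₀=-13 kN·m at a=32/5 m (b=L-a=48/5):
  θ_2 = (M₀x²/(2L)+C₁)/EI  [x≤a] with C₁=M₀(3b²-L²)/(6L)=-208/75 = ((-13)·(16/3)²/(2·16)+(-208/75))/200000 = -403/5625000 rad
Load 3 — uniform load w=10 kN/m over full span:
  θ_3 = -w(L³-6Lx²+4x³)/(24EI) = -10·(16³-6·16·(16/3)²+4·(16/3)³)/(24·200000) = -208/50625 rad
Superposition: θ = Σ θ_i = -422129/101250000 rad ≈ -0.004169 rad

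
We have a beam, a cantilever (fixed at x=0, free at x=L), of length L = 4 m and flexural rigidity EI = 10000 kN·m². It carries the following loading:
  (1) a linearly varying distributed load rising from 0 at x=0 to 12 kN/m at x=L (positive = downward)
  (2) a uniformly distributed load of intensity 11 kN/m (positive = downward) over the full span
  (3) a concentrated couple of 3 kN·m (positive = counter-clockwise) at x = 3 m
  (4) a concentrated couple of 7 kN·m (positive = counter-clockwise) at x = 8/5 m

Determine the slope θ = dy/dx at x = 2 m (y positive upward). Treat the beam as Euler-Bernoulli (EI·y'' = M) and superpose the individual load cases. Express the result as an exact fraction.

Load 1 — triangular load w₀=12 kN/m (0→w₀ over full span):
  θ_1 = (w₀Lx²/4-w₀L²x/3-w₀x⁴/(24L))/EI = (12·4·2²/4-12·4²·2/3-12·2⁴/(24·4))/10000 = -41/5000 rad
Load 2 — uniform load w=11 kN/m over full span:
  θ_2 = -wx(x²-3Lx+3L²)/(6EI) = -11·2·(2²-3·4·2+3·4²)/(6·10000) = -77/7500 rad
Load 3 — applied couple M₀=3 kN·m at a=3 m (b=L-a=1):
  θ_3 = M₀x/EI  [x≤a] = 3·2/10000 = 3/5000 rad
Load 4 — applied couple M₀=7 kN·m at a=8/5 m (b=L-a=12/5):
  θ_4 = M₀a/EI  [x>a] = 7·(8/5)/10000 = 7/6250 rad
Superposition: θ = Σ θ_i = -157/9375 rad ≈ -0.016747 rad

θ(2) = -157/9375 rad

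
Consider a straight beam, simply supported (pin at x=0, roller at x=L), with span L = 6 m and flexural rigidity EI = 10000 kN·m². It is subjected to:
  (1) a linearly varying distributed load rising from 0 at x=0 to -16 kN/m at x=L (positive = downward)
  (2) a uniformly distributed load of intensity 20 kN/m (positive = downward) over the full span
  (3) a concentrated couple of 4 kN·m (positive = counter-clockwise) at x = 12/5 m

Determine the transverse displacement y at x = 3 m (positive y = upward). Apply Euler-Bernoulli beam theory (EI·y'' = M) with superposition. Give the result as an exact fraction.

y(3) = -9963/500000 m

Load 1 — triangular load w₀=-16 kN/m (0→w₀ over full span):
  y_1 = -w₀x(7L⁴-10L²x²+3x⁴)/(360LEI) = -(-16)·3·(7·6⁴-10·6²·3²+3·3⁴)/(360·6·10000) = 27/2000 m
Load 2 — uniform load w=20 kN/m over full span:
  y_2 = -wx(L³-2Lx²+x³)/(24EI) = -20·3·(6³-2·6·3²+3³)/(24·10000) = -27/800 m
Load 3 — applied couple M₀=4 kN·m at a=12/5 m (b=L-a=18/5):
  y_3 = (M₀x³/(6L)-M₀(x-a)²/2+C₁x)/EI  [x>a] with C₁=M₀(3b²-L²)/(6L)=8/25 = (4·3³/(6·6)-4·(3-(12/5))²/2+(8/25)·3)/10000 = 81/250000 m
Superposition: y = Σ y_i = -9963/500000 m ≈ -0.019926 m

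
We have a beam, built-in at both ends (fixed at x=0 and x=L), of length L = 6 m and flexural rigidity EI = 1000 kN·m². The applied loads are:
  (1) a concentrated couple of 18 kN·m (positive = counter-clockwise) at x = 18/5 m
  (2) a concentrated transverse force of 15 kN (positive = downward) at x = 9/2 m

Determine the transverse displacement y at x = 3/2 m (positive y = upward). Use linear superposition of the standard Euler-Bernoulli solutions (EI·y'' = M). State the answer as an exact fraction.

Load 1 — applied couple M₀=18 kN·m at a=18/5 m (b=L-a=12/5):
  y_1 = (R_Ax³/6 - M_Ax²/2)/EI  [x≤a] with R_A=108/25, M_A=144/25 = ((108/25)·(3/2)³/6 - (144/25)·(3/2)²/2)/1000 = -81/20000 m
Load 2 — point force P=15 kN at a=9/2 m (b=L-a=3/2):
  y_2 = -Pb²x²(3aL-(3a+b)x)/(6L³EI)  [x≤a] = -15·(3/2)²·(3/2)²·(3·(9/2)·6-(3·(9/2)+(3/2))·(3/2))/(6·6³·1000) = -351/102400 m
Superposition: y = Σ y_i = -19143/2560000 m ≈ -0.007478 m

y(3/2) = -19143/2560000 m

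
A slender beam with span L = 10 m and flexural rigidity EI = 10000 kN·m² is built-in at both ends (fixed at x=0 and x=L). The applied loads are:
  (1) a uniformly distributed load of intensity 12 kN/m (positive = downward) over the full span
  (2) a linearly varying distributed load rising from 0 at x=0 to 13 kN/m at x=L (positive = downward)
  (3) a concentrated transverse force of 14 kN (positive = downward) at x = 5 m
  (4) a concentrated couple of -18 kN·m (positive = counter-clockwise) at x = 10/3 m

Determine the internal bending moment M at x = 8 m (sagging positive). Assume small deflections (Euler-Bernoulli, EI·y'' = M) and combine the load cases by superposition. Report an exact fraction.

Load 1 — uniform load w=12 kN/m over full span:
  M_1 = wLx/2 - wL²/12 - wx²/2 = 12·10·8/2 - 12·10²/12 - 12·8²/2 = -4 kN·m
Load 2 — triangular load w₀=13 kN/m (0→w₀ over full span):
  M_2 = 3w₀Lx/20 - w₀L²/30 - w₀x³/(6L) = 3·13·10·8/20 - 13·10²/30 - 13·8³/(6·10) = 26/15 kN·m
Load 3 — point force P=14 kN at a=5 m (b=L-a=5):
  M_3 = Pa²(a+3b)(L-x)/L³ - Pa²b/L²  [x>a] = 14·5²·(5+3·5)·(10-8)/10³ - 14·5²·5/10² = -7/2 kN·m
Load 4 — applied couple M₀=-18 kN·m at a=10/3 m (b=L-a=20/3):
  M_4 = R_Ax - M_A - M₀  [x>a] with R_A=-12/5, M_A=0 = (-12/5)·8 - 0 - (-18) = -6/5 kN·m
Superposition: M = Σ M_i = -209/30 kN·m ≈ -6.966667 kN·m

M(8) = -209/30 kN·m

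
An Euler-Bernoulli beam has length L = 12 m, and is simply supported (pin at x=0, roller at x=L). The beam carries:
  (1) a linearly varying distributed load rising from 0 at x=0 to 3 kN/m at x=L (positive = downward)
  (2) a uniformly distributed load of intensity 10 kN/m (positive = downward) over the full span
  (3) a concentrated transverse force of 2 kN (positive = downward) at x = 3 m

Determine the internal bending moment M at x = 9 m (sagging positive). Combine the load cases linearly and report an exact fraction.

M(9) = 1281/8 kN·m

Load 1 — triangular load w₀=3 kN/m (0→w₀ over full span):
  M_1 = w₀Lx/6 - w₀x³/(6L) = 3·12·9/6 - 3·9³/(6·12) = 189/8 kN·m
Load 2 — uniform load w=10 kN/m over full span:
  M_2 = wx(L-x)/2 = 10·9·(12-9)/2 = 135 kN·m
Load 3 — point force P=2 kN at a=3 m (b=L-a=9):
  M_3 = Pa(L-x)/L  [x>a] = 2·3·(12-9)/12 = 3/2 kN·m
Superposition: M = Σ M_i = 1281/8 kN·m ≈ 160.125000 kN·m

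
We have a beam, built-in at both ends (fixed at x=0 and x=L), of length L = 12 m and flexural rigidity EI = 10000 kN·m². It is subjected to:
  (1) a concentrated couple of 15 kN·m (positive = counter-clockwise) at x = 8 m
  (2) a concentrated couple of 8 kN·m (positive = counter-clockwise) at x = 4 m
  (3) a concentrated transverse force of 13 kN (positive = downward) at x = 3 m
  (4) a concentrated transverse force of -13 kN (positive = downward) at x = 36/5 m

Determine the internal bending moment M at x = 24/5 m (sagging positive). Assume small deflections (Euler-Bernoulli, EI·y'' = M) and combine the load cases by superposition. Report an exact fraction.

Load 1 — applied couple M₀=15 kN·m at a=8 m (b=L-a=4):
  M_1 = R_Ax - M_A  [x≤a] with R_A=5/3, M_A=5 = (5/3)·(24/5) - 5 = 3 kN·m
Load 2 — applied couple M₀=8 kN·m at a=4 m (b=L-a=8):
  M_2 = R_Ax - M_A - M₀  [x>a] with R_A=8/9, M_A=0 = (8/9)·(24/5) - 0 - 8 = -56/15 kN·m
Load 3 — point force P=13 kN at a=3 m (b=L-a=9):
  M_3 = Pa²(a+3b)(L-x)/L³ - Pa²b/L²  [x>a] = 13·3²·(3+3·9)·(12-(24/5))/12³ - 13·3²·9/12² = 117/16 kN·m
Load 4 — point force P=-13 kN at a=36/5 m (b=L-a=24/5):
  M_4 = Pb²(3a+b)x/L³ - Pab²/L²  [x≤a] = (-13)·(24/5)²·(3·(36/5)+(24/5))·(24/5)/12³ - (-13)·(36/5)·(24/5)²/12² = -4368/625 kN·m
Superposition: M = Σ M_i = -12289/30000 kN·m ≈ -0.409633 kN·m

M(24/5) = -12289/30000 kN·m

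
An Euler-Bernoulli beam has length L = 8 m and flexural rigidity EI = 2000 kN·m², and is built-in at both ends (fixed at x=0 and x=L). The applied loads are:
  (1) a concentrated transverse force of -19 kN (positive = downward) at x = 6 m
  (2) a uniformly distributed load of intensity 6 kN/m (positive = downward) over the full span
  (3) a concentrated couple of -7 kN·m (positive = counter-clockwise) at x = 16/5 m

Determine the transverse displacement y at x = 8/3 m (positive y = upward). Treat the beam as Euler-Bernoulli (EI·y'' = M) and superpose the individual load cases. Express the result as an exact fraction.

y(8/3) = -18029/1012500 m

Load 1 — point force P=-19 kN at a=6 m (b=L-a=2):
  y_1 = -Pb²x²(3aL-(3a+b)x)/(6L³EI)  [x≤a] = -(-19)·2²·(8/3)²·(3·6·8-(3·6+2)·(8/3))/(6·8³·2000) = 323/40500 m
Load 2 — uniform load w=6 kN/m over full span:
  y_2 = -wx²(L-x)²/(24EI) = -6·(8/3)²·(8-(8/3))²/(24·2000) = -256/10125 m
Load 3 — applied couple M₀=-7 kN·m at a=16/5 m (b=L-a=24/5):
  y_3 = (R_Ax³/6 - M_Ax²/2)/EI  [x≤a] with R_A=-63/50, M_A=-21/25 = ((-63/50)·(8/3)³/6 - (-21/25)·(8/3)²/2)/2000 = -14/28125 m
Superposition: y = Σ y_i = -18029/1012500 m ≈ -0.017806 m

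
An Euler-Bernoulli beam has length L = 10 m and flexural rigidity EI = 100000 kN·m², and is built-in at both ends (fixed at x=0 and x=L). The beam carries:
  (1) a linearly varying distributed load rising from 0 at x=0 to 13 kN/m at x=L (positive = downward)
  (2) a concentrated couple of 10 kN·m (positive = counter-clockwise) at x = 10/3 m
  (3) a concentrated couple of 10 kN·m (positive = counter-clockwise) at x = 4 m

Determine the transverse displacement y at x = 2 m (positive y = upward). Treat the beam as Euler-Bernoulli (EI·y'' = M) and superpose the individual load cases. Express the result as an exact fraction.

Load 1 — triangular load w₀=13 kN/m (0→w₀ over full span):
  y_1 = -w₀x²(L-x)²(x+2L)/(120LEI) = -13·2²·(10-2)²·(2+2·10)/(120·10·100000) = -143/234375 m
Load 2 — applied couple M₀=10 kN·m at a=10/3 m (b=L-a=20/3):
  y_2 = (R_Ax³/6 - M_Ax²/2)/EI  [x≤a] with R_A=4/3, M_A=0 = ((4/3)·2³/6 - 0·2²/2)/100000 = 1/56250 m
Load 3 — applied couple M₀=10 kN·m at a=4 m (b=L-a=6):
  y_3 = (R_Ax³/6 - M_Ax²/2)/EI  [x≤a] with R_A=36/25, M_A=6/5 = ((36/25)·2³/6 - (6/5)·2²/2)/100000 = -3/625000 m
Superposition: y = Σ y_i = -3359/5625000 m ≈ -0.000597 m

y(2) = -3359/5625000 m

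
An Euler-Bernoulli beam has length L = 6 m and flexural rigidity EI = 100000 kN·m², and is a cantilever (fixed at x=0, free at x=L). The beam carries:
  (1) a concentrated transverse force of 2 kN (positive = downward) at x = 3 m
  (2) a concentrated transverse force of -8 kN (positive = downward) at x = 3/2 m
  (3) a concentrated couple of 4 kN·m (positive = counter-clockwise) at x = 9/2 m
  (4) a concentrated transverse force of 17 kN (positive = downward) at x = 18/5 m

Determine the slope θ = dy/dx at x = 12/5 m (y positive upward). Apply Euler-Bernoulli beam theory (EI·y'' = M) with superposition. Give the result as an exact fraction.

Load 1 — point force P=2 kN at a=3 m (b=L-a=3):
  θ_1 = -Px(2a-x)/(2EI)  [x≤a] = -2·(12/5)·(2·3-(12/5))/(2·100000) = -27/312500 rad
Load 2 — point force P=-8 kN at a=3/2 m (b=L-a=9/2):
  θ_2 = -Pa²/(2EI)  [x>a] = -(-8)·(3/2)²/(2·100000) = 9/100000 rad
Load 3 — applied couple M₀=4 kN·m at a=9/2 m (b=L-a=3/2):
  θ_3 = M₀x/EI  [x≤a] = 4·(12/5)/100000 = 3/31250 rad
Load 4 — point force P=17 kN at a=18/5 m (b=L-a=12/5):
  θ_4 = -Px(2a-x)/(2EI)  [x≤a] = -17·(12/5)·(2·(18/5)-(12/5))/(2·100000) = -153/156250 rad
Superposition: θ = Σ θ_i = -2199/2500000 rad ≈ -0.000880 rad

θ(12/5) = -2199/2500000 rad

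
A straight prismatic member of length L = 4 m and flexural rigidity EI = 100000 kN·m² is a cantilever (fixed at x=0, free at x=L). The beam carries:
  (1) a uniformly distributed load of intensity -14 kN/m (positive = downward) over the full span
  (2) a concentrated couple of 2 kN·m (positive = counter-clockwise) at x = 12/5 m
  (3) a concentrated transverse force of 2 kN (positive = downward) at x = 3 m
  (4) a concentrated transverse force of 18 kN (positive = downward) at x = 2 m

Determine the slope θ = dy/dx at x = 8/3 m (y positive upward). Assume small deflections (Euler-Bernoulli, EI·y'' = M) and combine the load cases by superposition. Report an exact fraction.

Load 1 — uniform load w=-14 kN/m over full span:
  θ_1 = -wx(x²-3Lx+3L²)/(6EI) = -(-14)·(8/3)·((8/3)²-3·4·(8/3)+3·4²)/(6·100000) = 364/253125 rad
Load 2 — applied couple M₀=2 kN·m at a=12/5 m (b=L-a=8/5):
  θ_2 = M₀a/EI  [x>a] = 2·(12/5)/100000 = 3/62500 rad
Load 3 — point force P=2 kN at a=3 m (b=L-a=1):
  θ_3 = -Px(2a-x)/(2EI)  [x≤a] = -2·(8/3)·(2·3-(8/3))/(2·100000) = -1/11250 rad
Load 4 — point force P=18 kN at a=2 m (b=L-a=2):
  θ_4 = -Pa²/(2EI)  [x>a] = -18·2²/(2·100000) = -9/25000 rad
Superposition: θ = Σ θ_i = 10501/10125000 rad ≈ 0.001037 rad

θ(8/3) = 10501/10125000 rad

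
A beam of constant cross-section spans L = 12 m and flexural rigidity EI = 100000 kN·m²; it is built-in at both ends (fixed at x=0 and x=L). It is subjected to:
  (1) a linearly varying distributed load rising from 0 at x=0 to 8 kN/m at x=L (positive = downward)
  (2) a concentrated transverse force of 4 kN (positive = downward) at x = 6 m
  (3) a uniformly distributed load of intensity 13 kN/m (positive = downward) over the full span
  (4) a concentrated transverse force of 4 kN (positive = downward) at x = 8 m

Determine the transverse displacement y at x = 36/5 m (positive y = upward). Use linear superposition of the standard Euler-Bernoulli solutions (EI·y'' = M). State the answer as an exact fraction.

y(36/5) = -446238/48828125 m

Load 1 — triangular load w₀=8 kN/m (0→w₀ over full span):
  y_1 = -w₀x²(L-x)²(x+2L)/(120LEI) = -8·(36/5)²·(12-(36/5))²·((36/5)+2·12)/(120·12·100000) = -101088/48828125 m
Load 2 — point force P=4 kN at a=6 m (b=L-a=6):
  y_2 = -Pa²(L-x)²(3bL-(3b+a)(L-x))/(6L³EI)  [x>a] = -4·6²·(12-(36/5))²·(3·6·12-(3·6+6)·(12-(36/5)))/(6·12³·100000) = -126/390625 m
Load 3 — uniform load w=13 kN/m over full span:
  y_3 = -wx²(L-x)²/(24EI) = -13·(36/5)²·(12-(36/5))²/(24·100000) = -12636/1953125 m
Load 4 — point force P=4 kN at a=8 m (b=L-a=4):
  y_4 = -Pb²x²(3aL-(3a+b)x)/(6L³EI)  [x≤a] = -4·4²·(36/5)²·(3·8·12-(3·8+4)·(36/5))/(6·12³·100000) = -108/390625 m
Superposition: y = Σ y_i = -446238/48828125 m ≈ -0.009139 m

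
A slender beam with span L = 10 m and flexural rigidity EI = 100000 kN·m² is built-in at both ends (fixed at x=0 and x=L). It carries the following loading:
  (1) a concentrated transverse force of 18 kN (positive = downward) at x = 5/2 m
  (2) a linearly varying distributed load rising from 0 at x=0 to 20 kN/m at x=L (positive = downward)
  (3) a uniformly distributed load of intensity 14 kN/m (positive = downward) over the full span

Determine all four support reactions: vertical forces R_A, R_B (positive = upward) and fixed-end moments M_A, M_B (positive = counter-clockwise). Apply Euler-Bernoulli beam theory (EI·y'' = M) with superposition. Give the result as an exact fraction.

R_A = 1843/16 kN, M_A = 10015/48 kN·m, R_B = 2285/16 kN, M_B = -10805/48 kN·m

Load 1 — point force P=18 kN at a=5/2 m (b=L-a=15/2):
  R_A = Pb²(3a+b)/L³ = 18·(15/2)²·(3·(5/2)+(15/2))/10³ = 243/16 kN
  M_A = Pab²/L² = 18·(5/2)·(15/2)²/10² = 405/16 kN·m
  R_B = Pa²(a+3b)/L³ = 18·(5/2)²·((5/2)+3·(15/2))/10³ = 45/16 kN
  M_B = -Pa²b/L² = -18·(5/2)²·(15/2)/10² = -135/16 kN·m
Load 2 — triangular load w₀=20 kN/m (0→w₀ over full span):
  R_A = 3w₀L/20 = 3·20·10/20 = 30 kN
  M_A = w₀L²/30 = 20·10²/30 = 200/3 kN·m
  R_B = 7w₀L/20 = 7·20·10/20 = 70 kN
  M_B = -w₀L²/20 = -20·10²/20 = -100 kN·m
Load 3 — uniform load w=14 kN/m over full span:
  R_A = wL/2 = 14·10/2 = 70 kN
  M_A = wL²/12 = 14·10²/12 = 350/3 kN·m
  R_B = wL/2 = 14·10/2 = 70 kN
  M_B = -wL²/12 = -14·10²/12 = -350/3 kN·m
Superposition: R_A = 1843/16 kN, M_A = 10015/48 kN·m, R_B = 2285/16 kN, M_B = -10805/48 kN·m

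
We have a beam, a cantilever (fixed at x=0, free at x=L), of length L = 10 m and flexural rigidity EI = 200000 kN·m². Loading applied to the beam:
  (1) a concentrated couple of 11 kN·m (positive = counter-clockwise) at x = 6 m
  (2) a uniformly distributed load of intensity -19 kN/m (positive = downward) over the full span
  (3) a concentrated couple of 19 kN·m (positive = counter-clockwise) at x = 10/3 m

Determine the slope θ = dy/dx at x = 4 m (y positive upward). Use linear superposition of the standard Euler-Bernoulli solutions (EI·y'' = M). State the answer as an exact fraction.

Load 1 — applied couple M₀=11 kN·m at a=6 m (b=L-a=4):
  θ_1 = M₀x/EI  [x≤a] = 11·4/200000 = 11/50000 rad
Load 2 — uniform load w=-19 kN/m over full span:
  θ_2 = -wx(x²-3Lx+3L²)/(6EI) = -(-19)·4·(4²-3·10·4+3·10²)/(6·200000) = 931/75000 rad
Load 3 — applied couple M₀=19 kN·m at a=10/3 m (b=L-a=20/3):
  θ_3 = M₀a/EI  [x>a] = 19·(10/3)/200000 = 19/60000 rad
Superposition: θ = Σ θ_i = 259/20000 rad ≈ 0.012950 rad

θ(4) = 259/20000 rad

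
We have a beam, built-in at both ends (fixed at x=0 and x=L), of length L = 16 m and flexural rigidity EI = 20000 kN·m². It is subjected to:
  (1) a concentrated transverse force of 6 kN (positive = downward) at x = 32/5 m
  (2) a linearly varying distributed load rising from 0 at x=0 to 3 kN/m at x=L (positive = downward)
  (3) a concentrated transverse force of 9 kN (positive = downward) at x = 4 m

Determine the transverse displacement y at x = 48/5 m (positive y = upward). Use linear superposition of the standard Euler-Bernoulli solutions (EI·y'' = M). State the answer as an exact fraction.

Load 1 — point force P=6 kN at a=32/5 m (b=L-a=48/5):
  y_1 = -Pa²(L-x)²(3bL-(3b+a)(L-x))/(6L³EI)  [x>a] = -6·(32/5)²·(16-(48/5))²·(3·(48/5)·16-(3·(48/5)+(32/5))·(16-(48/5)))/(6·16³·20000) = -47104/9765625 m
Load 2 — triangular load w₀=3 kN/m (0→w₀ over full span):
  y_2 = -w₀x²(L-x)²(x+2L)/(120LEI) = -3·(48/5)²·(16-(48/5))²·((48/5)+2·16)/(120·16·20000) = -119808/9765625 m
Load 3 — point force P=9 kN at a=4 m (b=L-a=12):
  y_3 = -Pa²(L-x)²(3bL-(3b+a)(L-x))/(6L³EI)  [x>a] = -9·4²·(16-(48/5))²·(3·12·16-(3·12+4)·(16-(48/5)))/(6·16³·20000) = -12/3125 m
Superposition: y = Σ y_i = -204412/9765625 m ≈ -0.020932 m

y(48/5) = -204412/9765625 m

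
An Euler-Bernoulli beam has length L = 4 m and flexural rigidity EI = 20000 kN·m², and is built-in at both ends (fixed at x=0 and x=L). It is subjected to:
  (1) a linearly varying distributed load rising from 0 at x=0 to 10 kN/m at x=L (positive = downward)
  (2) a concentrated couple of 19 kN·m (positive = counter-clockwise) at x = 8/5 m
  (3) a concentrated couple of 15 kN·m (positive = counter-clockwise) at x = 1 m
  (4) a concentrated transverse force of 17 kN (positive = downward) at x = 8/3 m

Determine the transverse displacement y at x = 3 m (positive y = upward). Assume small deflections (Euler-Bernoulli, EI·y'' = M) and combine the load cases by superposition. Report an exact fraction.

Load 1 — triangular load w₀=10 kN/m (0→w₀ over full span):
  y_1 = -w₀x²(L-x)²(x+2L)/(120LEI) = -10·3²·(4-3)²·(3+2·4)/(120·4·20000) = -33/320000 m
Load 2 — applied couple M₀=19 kN·m at a=8/5 m (b=L-a=12/5):
  y_2 = (R_Ax³/6 - M_Ax²/2 - M₀(x-a)²/2)/EI  [x>a] with R_A=171/25, M_A=57/25 = ((171/25)·3³/6 - (57/25)·3²/2 - 19·(3-(8/5))²/2)/20000 = 19/200000 m
Load 3 — applied couple M₀=15 kN·m at a=1 m (b=L-a=3):
  y_3 = (R_Ax³/6 - M_Ax²/2 - M₀(x-a)²/2)/EI  [x>a] with R_A=135/32, M_A=-45/16 = ((135/32)·3³/6 - (-45/16)·3²/2 - 15·(3-1)²/2)/20000 = 21/256000 m
Load 4 — point force P=17 kN at a=8/3 m (b=L-a=4/3):
  y_4 = -Pa²(L-x)²(3bL-(3b+a)(L-x))/(6L³EI)  [x>a] = -17·(8/3)²·(4-3)²·(3·(4/3)·4-(3·(4/3)+(8/3))·(4-3))/(6·4³·20000) = -119/810000 m
Superposition: y = Σ y_i = -37847/518400000 m ≈ -0.000073 m

y(3) = -37847/518400000 m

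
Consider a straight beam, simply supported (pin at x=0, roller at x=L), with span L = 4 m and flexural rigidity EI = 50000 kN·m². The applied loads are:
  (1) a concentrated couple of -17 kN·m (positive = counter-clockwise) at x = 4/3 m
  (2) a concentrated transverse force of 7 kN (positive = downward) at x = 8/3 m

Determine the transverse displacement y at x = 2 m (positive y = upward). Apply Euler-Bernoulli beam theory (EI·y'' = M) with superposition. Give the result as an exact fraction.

Load 1 — applied couple M₀=-17 kN·m at a=4/3 m (b=L-a=8/3):
  y_1 = (M₀x³/(6L)-M₀(x-a)²/2+C₁x)/EI  [x>a] with C₁=M₀(3b²-L²)/(6L)=-34/9 = ((-17)·2³/(6·4)-(-17)·(2-(4/3))²/2+(-34/9)·2)/50000 = -17/90000 m
Load 2 — point force P=7 kN at a=8/3 m (b=L-a=4/3):
  y_2 = -Pbx(L²-b²-x²)/(6LEI)  [x≤a] = -7·(4/3)·2·(4²-(4/3)²-2²)/(6·4·50000) = -161/1012500 m
Superposition: y = Σ y_i = -1409/4050000 m ≈ -0.000348 m

y(2) = -1409/4050000 m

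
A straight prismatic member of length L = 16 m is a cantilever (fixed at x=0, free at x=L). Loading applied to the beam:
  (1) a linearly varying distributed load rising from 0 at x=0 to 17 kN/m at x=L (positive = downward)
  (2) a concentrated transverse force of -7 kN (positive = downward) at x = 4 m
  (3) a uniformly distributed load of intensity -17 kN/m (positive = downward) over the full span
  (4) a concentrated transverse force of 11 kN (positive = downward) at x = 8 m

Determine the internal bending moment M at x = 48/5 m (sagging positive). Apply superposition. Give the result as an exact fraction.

Load 1 — triangular load w₀=17 kN/m (0→w₀ over full span):
  M_1 = w₀Lx/2 - w₀L²/3 - w₀x³/(6L) = 17·16·(48/5)/2 - 17·16²/3 - 17·(48/5)³/(6·16) = -113152/375 kN·m
Load 2 — point force P=-7 kN at a=4 m (b=L-a=12):
  M_2 = 0  [x>a] = 0 kN·m
Load 3 — uniform load w=-17 kN/m over full span:
  M_3 = -w(L-x)²/2 = -(-17)·(16-(48/5))²/2 = 8704/25 kN·m
Load 4 — point force P=11 kN at a=8 m (b=L-a=8):
  M_4 = 0  [x>a] = 0 kN·m
Superposition: M = Σ M_i = 17408/375 kN·m ≈ 46.421333 kN·m

M(48/5) = 17408/375 kN·m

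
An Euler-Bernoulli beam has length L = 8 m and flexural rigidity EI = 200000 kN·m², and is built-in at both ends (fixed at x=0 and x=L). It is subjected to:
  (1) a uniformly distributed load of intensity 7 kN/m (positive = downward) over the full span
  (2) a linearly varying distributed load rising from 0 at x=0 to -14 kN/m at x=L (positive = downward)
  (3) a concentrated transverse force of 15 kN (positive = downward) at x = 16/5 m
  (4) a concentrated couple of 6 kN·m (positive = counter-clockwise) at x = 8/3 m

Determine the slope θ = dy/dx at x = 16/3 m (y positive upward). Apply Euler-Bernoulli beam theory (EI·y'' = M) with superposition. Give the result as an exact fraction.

θ(16/3) = 4421/75937500 rad

Load 1 — uniform load w=7 kN/m over full span:
  θ_1 = -wx(L-x)(L-2x)/(12EI) = -7·(16/3)·(8-(16/3))·(8-2·(16/3))/(12·200000) = 28/253125 rad
Load 2 — triangular load w₀=-14 kN/m (0→w₀ over full span):
  θ_2 = -w₀(2x(L-x)(L-2x)(x+2L)+x²(L-x)²)/(120LEI) = -(-14)·(2·(16/3)·(8-(16/3))·(8-2·(16/3))·((16/3)+2·8)+(16/3)²·(8-(16/3))²)/(120·8·200000) = -392/3796875 rad
Load 3 — point force P=15 kN at a=16/5 m (b=L-a=24/5):
  θ_3 = Pa²(L-x)(2bL-(3b+a)(L-x))/(2L³EI)  [x>a] = 15·(16/5)²·(8-(16/3))·(2·(24/5)·8-(3·(24/5)+(16/5))·(8-(16/3)))/(2·8³·200000) = 14/234375 rad
Load 4 — applied couple M₀=6 kN·m at a=8/3 m (b=L-a=16/3):
  θ_4 = (R_Ax²/2 - M_Ax - M₀(x-a))/EI  [x>a] with R_A=1, M_A=0 = (1·(16/3)²/2 - 0·(16/3) - 6·((16/3)-(8/3)))/200000 = -1/112500 rad
Superposition: θ = Σ θ_i = 4421/75937500 rad ≈ 0.000058 rad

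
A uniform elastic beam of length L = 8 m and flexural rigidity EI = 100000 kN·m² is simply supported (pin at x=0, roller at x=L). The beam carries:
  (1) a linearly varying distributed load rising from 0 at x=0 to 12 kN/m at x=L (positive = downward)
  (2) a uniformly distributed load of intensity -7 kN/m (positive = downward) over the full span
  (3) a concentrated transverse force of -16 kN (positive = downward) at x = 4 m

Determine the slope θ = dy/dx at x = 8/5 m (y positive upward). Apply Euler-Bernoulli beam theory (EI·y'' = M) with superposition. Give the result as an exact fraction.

Load 1 — triangular load w₀=12 kN/m (0→w₀ over full span):
  θ_1 = -w₀(7L⁴-30L²x²+15x⁴)/(360LEI) = -12·(7·8⁴-30·8²·(8/5)²+15·(8/5)⁴)/(360·8·100000) = -5824/5859375 rad
Load 2 — uniform load w=-7 kN/m over full span:
  θ_2 = -w(L³-6Lx²+4x³)/(24EI) = -(-7)·(8³-6·8·(8/5)²+4·(8/5)³)/(24·100000) = 462/390625 rad
Load 3 — point force P=-16 kN at a=4 m (b=L-a=4):
  θ_3 = -Pb(L²-b²-3x²)/(6LEI)  [x≤a] = -(-16)·4·(8²-4²-3·(8/5)²)/(6·8·100000) = 42/78125 rad
Superposition: θ = Σ θ_i = 4256/5859375 rad ≈ 0.000726 rad

θ(8/5) = 4256/5859375 rad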